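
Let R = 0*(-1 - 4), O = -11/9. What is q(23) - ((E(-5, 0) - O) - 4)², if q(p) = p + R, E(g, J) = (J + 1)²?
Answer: 1607/81 ≈ 19.840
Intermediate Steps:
O = -11/9 (O = -11*⅑ = -11/9 ≈ -1.2222)
E(g, J) = (1 + J)²
R = 0 (R = 0*(-5) = 0)
q(p) = p (q(p) = p + 0 = p)
q(23) - ((E(-5, 0) - O) - 4)² = 23 - (((1 + 0)² - 1*(-11/9)) - 4)² = 23 - ((1² + 11/9) - 4)² = 23 - ((1 + 11/9) - 4)² = 23 - (20/9 - 4)² = 23 - (-16/9)² = 23 - 1*256/81 = 23 - 256/81 = 1607/81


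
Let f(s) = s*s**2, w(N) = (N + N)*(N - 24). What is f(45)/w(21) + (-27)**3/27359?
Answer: -277285437/383026 ≈ -723.93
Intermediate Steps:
w(N) = 2*N*(-24 + N) (w(N) = (2*N)*(-24 + N) = 2*N*(-24 + N))
f(s) = s**3
f(45)/w(21) + (-27)**3/27359 = 45**3/((2*21*(-24 + 21))) + (-27)**3/27359 = 91125/((2*21*(-3))) - 19683*1/27359 = 91125/(-126) - 19683/27359 = 91125*(-1/126) - 19683/27359 = -10125/14 - 19683/27359 = -277285437/383026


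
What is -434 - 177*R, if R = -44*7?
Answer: 54082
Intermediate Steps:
R = -308
-434 - 177*R = -434 - 177*(-308) = -434 + 54516 = 54082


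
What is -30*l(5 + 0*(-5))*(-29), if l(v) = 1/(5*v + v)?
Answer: 29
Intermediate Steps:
l(v) = 1/(6*v)
-30*l(5 + 0*(-5))*(-29) = -5/(5 + 0*(-5))*(-29) = -5/(5 + 0)*(-29) = -5/5*(-29) = -30*1/30*(-29) = -1*(-29) = 29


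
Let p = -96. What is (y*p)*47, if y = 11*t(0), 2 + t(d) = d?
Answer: 99264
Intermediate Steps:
t(d) = -2 + d
y = -22 (y = 11*(-2 + 0) = 11*(-2) = -22)
(y*p)*47 = -22*(-96)*47 = 2112*47 = 99264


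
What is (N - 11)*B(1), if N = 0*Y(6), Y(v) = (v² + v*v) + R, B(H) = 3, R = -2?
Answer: -33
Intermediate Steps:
Y(v) = -2 + 2*v² (Y(v) = (v² + v*v) - 2 = (v² + v²) - 2 = 2*v² - 2 = -2 + 2*v²)
N = 0 (N = 0*(-2 + 2*6²) = 0*(-2 + 2*36) = 0*(-2 + 72) = 0*70 = 0)
(N - 11)*B(1) = (0 - 11)*3 = -11*3 = -33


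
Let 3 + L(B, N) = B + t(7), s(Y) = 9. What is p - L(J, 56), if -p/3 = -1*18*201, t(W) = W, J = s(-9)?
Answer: 10841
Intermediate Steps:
J = 9
L(B, N) = 4 + B (L(B, N) = -3 + (B + 7) = -3 + (7 + B) = 4 + B)
p = 10854 (p = -3*(-1*18)*201 = -(-54)*201 = -3*(-3618) = 10854)
p - L(J, 56) = 10854 - (4 + 9) = 10854 - 1*13 = 10854 - 13 = 10841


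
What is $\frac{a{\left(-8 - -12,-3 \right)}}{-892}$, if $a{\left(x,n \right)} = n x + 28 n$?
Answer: $\frac{24}{223} \approx 0.10762$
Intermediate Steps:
$a{\left(x,n \right)} = 28 n + n x$
$\frac{a{\left(-8 - -12,-3 \right)}}{-892} = \frac{\left(-3\right) \left(28 - -4\right)}{-892} = - 3 \left(28 + \left(-8 + 12\right)\right) \left(- \frac{1}{892}\right) = - 3 \left(28 + 4\right) \left(- \frac{1}{892}\right) = \left(-3\right) 32 \left(- \frac{1}{892}\right) = \left(-96\right) \left(- \frac{1}{892}\right) = \frac{24}{223}$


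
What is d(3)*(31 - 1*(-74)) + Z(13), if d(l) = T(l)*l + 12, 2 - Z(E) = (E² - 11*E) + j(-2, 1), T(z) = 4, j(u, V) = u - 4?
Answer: 2502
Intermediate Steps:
j(u, V) = -4 + u
Z(E) = 8 - E² + 11*E (Z(E) = 2 - ((E² - 11*E) + (-4 - 2)) = 2 - ((E² - 11*E) - 6) = 2 - (-6 + E² - 11*E) = 2 + (6 - E² + 11*E) = 8 - E² + 11*E)
d(l) = 12 + 4*l (d(l) = 4*l + 12 = 12 + 4*l)
d(3)*(31 - 1*(-74)) + Z(13) = (12 + 4*3)*(31 - 1*(-74)) + (8 - 1*13² + 11*13) = (12 + 12)*(31 + 74) + (8 - 1*169 + 143) = 24*105 + (8 - 169 + 143) = 2520 - 18 = 2502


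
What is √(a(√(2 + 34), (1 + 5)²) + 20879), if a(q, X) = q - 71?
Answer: √20814 ≈ 144.27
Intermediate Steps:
a(q, X) = -71 + q
√(a(√(2 + 34), (1 + 5)²) + 20879) = √((-71 + √(2 + 34)) + 20879) = √((-71 + √36) + 20879) = √((-71 + 6) + 20879) = √(-65 + 20879) = √20814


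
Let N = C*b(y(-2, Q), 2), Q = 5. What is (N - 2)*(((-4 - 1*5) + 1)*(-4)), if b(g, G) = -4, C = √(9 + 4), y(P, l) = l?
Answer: -64 - 128*√13 ≈ -525.51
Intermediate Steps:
C = √13 ≈ 3.6056
N = -4*√13 (N = √13*(-4) = -4*√13 ≈ -14.422)
(N - 2)*(((-4 - 1*5) + 1)*(-4)) = (-4*√13 - 2)*(((-4 - 1*5) + 1)*(-4)) = (-2 - 4*√13)*(((-4 - 5) + 1)*(-4)) = (-2 - 4*√13)*((-9 + 1)*(-4)) = (-2 - 4*√13)*(-8*(-4)) = (-2 - 4*√13)*32 = -64 - 128*√13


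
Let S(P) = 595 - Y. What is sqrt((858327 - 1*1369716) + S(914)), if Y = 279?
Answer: I*sqrt(511073) ≈ 714.89*I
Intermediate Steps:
S(P) = 316 (S(P) = 595 - 1*279 = 595 - 279 = 316)
sqrt((858327 - 1*1369716) + S(914)) = sqrt((858327 - 1*1369716) + 316) = sqrt((858327 - 1369716) + 316) = sqrt(-511389 + 316) = sqrt(-511073) = I*sqrt(511073)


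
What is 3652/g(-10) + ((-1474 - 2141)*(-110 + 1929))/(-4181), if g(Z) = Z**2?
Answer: 168209378/104525 ≈ 1609.3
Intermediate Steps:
3652/g(-10) + ((-1474 - 2141)*(-110 + 1929))/(-4181) = 3652/((-10)**2) + ((-1474 - 2141)*(-110 + 1929))/(-4181) = 3652/100 - 3615*1819*(-1/4181) = 3652*(1/100) - 6575685*(-1/4181) = 913/25 + 6575685/4181 = 168209378/104525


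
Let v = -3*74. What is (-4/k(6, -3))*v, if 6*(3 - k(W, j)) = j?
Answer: 1776/7 ≈ 253.71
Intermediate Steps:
k(W, j) = 3 - j/6
v = -222
(-4/k(6, -3))*v = -4/(3 - ⅙*(-3))*(-222) = -4/(3 + ½)*(-222) = -4/7/2*(-222) = -4*2/7*(-222) = -8/7*(-222) = 1776/7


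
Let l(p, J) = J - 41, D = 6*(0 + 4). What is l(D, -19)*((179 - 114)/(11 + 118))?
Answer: -1300/43 ≈ -30.233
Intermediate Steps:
D = 24 (D = 6*4 = 24)
l(p, J) = -41 + J
l(D, -19)*((179 - 114)/(11 + 118)) = (-41 - 19)*((179 - 114)/(11 + 118)) = -3900/129 = -60*65/129 = -1300/43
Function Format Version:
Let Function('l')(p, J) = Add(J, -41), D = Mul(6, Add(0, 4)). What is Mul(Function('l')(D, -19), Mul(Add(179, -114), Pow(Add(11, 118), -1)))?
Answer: Rational(-1300, 43) ≈ -30.233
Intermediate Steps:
D = 24 (D = Mul(6, 4) = 24)
Function('l')(p, J) = Add(-41, J)
Mul(Function('l')(D, -19), Mul(Add(179, -114), Pow(Add(11, 118), -1))) = Mul(Add(-41, -19), Mul(Add(179, -114), Pow(Add(11, 118), -1))) = Mul(-60, Mul(65, Pow(129, -1))) = Mul(-60, Mul(65, Rational(1, 129))) = Mul(-60, Rational(65, 129)) = Rational(-1300, 43)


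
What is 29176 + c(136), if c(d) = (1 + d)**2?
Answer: 47945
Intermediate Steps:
29176 + c(136) = 29176 + (1 + 136)**2 = 29176 + 137**2 = 29176 + 18769 = 47945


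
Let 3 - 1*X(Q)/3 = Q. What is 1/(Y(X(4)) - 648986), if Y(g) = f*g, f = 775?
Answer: -1/651311 ≈ -1.5354e-6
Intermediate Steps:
X(Q) = 9 - 3*Q
Y(g) = 775*g
1/(Y(X(4)) - 648986) = 1/(775*(9 - 3*4) - 648986) = 1/(775*(9 - 12) - 648986) = 1/(775*(-3) - 648986) = 1/(-2325 - 648986) = 1/(-651311) = -1/651311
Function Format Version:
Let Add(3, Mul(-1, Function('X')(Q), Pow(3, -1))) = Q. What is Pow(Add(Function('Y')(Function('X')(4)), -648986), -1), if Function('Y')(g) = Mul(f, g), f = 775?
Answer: Rational(-1, 651311) ≈ -1.5354e-6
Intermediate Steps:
Function('X')(Q) = Add(9, Mul(-3, Q))
Function('Y')(g) = Mul(775, g)
Pow(Add(Function('Y')(Function('X')(4)), -648986), -1) = Pow(Add(Mul(775, Add(9, Mul(-3, 4))), -648986), -1) = Pow(Add(Mul(775, Add(9, -12)), -648986), -1) = Pow(Add(Mul(775, -3), -648986), -1) = Pow(Add(-2325, -648986), -1) = Pow(-651311, -1) = Rational(-1, 651311)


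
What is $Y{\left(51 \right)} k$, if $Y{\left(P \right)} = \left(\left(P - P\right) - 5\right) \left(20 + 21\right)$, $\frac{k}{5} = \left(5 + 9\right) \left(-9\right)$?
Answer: $129150$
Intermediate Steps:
$k = -630$ ($k = 5 \left(5 + 9\right) \left(-9\right) = 5 \cdot 14 \left(-9\right) = 5 \left(-126\right) = -630$)
$Y{\left(P \right)} = -205$ ($Y{\left(P \right)} = \left(0 - 5\right) 41 = \left(-5\right) 41 = -205$)
$Y{\left(51 \right)} k = \left(-205\right) \left(-630\right) = 129150$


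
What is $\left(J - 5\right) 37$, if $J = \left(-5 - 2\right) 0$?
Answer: $-185$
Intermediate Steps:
$J = 0$ ($J = \left(-7\right) 0 = 0$)
$\left(J - 5\right) 37 = \left(0 - 5\right) 37 = \left(-5\right) 37 = -185$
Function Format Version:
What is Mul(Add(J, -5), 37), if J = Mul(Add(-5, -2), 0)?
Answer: -185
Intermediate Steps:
J = 0 (J = Mul(-7, 0) = 0)
Mul(Add(J, -5), 37) = Mul(Add(0, -5), 37) = Mul(-5, 37) = -185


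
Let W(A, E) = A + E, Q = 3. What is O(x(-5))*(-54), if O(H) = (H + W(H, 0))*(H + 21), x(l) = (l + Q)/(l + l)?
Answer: -11448/25 ≈ -457.92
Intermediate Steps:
x(l) = (3 + l)/(2*l) (x(l) = (l + 3)/(l + l) = (3 + l)/((2*l)) = (3 + l)*(1/(2*l)) = (3 + l)/(2*l))
O(H) = 2*H*(21 + H) (O(H) = (H + (H + 0))*(H + 21) = (H + H)*(21 + H) = (2*H)*(21 + H) = 2*H*(21 + H))
O(x(-5))*(-54) = (2*((½)*(3 - 5)/(-5))*(21 + (½)*(3 - 5)/(-5)))*(-54) = (2*((½)*(-⅕)*(-2))*(21 + (½)*(-⅕)*(-2)))*(-54) = (2*(⅕)*(21 + ⅕))*(-54) = (2*(⅕)*(106/5))*(-54) = (212/25)*(-54) = -11448/25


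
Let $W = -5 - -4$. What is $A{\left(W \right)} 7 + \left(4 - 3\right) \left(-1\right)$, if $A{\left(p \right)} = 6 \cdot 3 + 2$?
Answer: $139$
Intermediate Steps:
$W = -1$ ($W = -5 + 4 = -1$)
$A{\left(p \right)} = 20$ ($A{\left(p \right)} = 18 + 2 = 20$)
$A{\left(W \right)} 7 + \left(4 - 3\right) \left(-1\right) = 20 \cdot 7 + \left(4 - 3\right) \left(-1\right) = 140 + \left(4 - 3\right) \left(-1\right) = 140 + 1 \left(-1\right) = 140 - 1 = 139$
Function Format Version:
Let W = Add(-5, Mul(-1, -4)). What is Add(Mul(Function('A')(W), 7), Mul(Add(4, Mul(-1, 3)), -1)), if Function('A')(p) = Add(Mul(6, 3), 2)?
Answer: 139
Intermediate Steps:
W = -1 (W = Add(-5, 4) = -1)
Function('A')(p) = 20 (Function('A')(p) = Add(18, 2) = 20)
Add(Mul(Function('A')(W), 7), Mul(Add(4, Mul(-1, 3)), -1)) = Add(Mul(20, 7), Mul(Add(4, Mul(-1, 3)), -1)) = Add(140, Mul(Add(4, -3), -1)) = Add(140, Mul(1, -1)) = Add(140, -1) = 139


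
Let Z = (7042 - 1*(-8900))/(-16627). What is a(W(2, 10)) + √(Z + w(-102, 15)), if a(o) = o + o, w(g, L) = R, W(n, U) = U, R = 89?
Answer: 20 + √24339616847/16627 ≈ 29.383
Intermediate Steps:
w(g, L) = 89
Z = -15942/16627 (Z = (7042 + 8900)*(-1/16627) = 15942*(-1/16627) = -15942/16627 ≈ -0.95880)
a(o) = 2*o
a(W(2, 10)) + √(Z + w(-102, 15)) = 2*10 + √(-15942/16627 + 89) = 20 + √(1463861/16627) = 20 + √24339616847/16627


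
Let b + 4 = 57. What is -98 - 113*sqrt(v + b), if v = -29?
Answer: -98 - 226*sqrt(6) ≈ -651.58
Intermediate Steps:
b = 53 (b = -4 + 57 = 53)
-98 - 113*sqrt(v + b) = -98 - 113*sqrt(-29 + 53) = -98 - 226*sqrt(6)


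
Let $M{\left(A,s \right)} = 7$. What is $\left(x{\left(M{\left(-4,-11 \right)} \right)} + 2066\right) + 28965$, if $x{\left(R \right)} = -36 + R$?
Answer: $31002$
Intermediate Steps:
$\left(x{\left(M{\left(-4,-11 \right)} \right)} + 2066\right) + 28965 = \left(\left(-36 + 7\right) + 2066\right) + 28965 = \left(-29 + 2066\right) + 28965 = 2037 + 28965 = 31002$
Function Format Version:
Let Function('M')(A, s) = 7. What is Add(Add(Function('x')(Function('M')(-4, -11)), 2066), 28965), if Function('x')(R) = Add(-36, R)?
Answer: 31002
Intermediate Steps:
Add(Add(Function('x')(Function('M')(-4, -11)), 2066), 28965) = Add(Add(Add(-36, 7), 2066), 28965) = Add(Add(-29, 2066), 28965) = Add(2037, 28965) = 31002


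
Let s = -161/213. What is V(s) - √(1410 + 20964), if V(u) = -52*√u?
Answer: -3*√2486 - 52*I*√34293/213 ≈ -149.58 - 45.209*I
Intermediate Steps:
s = -161/213 (s = -161*1/213 = -161/213 ≈ -0.75587)
V(s) - √(1410 + 20964) = -52*I*√34293/213 - √(1410 + 20964) = -52*I*√34293/213 - √22374 = -52*I*√34293/213 - 3*√2486 = -3*√2486 - 52*I*√34293/213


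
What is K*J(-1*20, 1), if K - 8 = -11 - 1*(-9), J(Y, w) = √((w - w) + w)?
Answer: 6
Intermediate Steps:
J(Y, w) = √w (J(Y, w) = √(0 + w) = √w)
K = 6 (K = 8 + (-11 - 1*(-9)) = 8 + (-11 + 9) = 8 - 2 = 6)
K*J(-1*20, 1) = 6*√1 = 6*1 = 6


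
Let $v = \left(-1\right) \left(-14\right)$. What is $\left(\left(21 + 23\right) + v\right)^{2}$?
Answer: $3364$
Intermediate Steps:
$v = 14$
$\left(\left(21 + 23\right) + v\right)^{2} = \left(\left(21 + 23\right) + 14\right)^{2} = \left(44 + 14\right)^{2} = 58^{2} = 3364$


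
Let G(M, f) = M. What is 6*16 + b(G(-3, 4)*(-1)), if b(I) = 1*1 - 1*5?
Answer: 92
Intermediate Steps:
b(I) = -4 (b(I) = 1 - 5 = -4)
6*16 + b(G(-3, 4)*(-1)) = 6*16 - 4 = 96 - 4 = 92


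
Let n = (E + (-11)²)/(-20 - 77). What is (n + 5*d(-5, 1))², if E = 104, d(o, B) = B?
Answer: 67600/9409 ≈ 7.1846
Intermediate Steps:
n = -225/97 (n = (104 + (-11)²)/(-20 - 77) = (104 + 121)/(-97) = 225*(-1/97) = -225/97 ≈ -2.3196)
(n + 5*d(-5, 1))² = (-225/97 + 5*1)² = (-225/97 + 5)² = (260/97)² = 67600/9409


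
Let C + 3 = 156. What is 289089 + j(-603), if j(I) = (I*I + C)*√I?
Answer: 289089 + 1091286*I*√67 ≈ 2.8909e+5 + 8.9326e+6*I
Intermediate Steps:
C = 153 (C = -3 + 156 = 153)
j(I) = √I*(153 + I²) (j(I) = (I*I + 153)*√I = (I² + 153)*√I = (153 + I²)*√I = √I*(153 + I²))
289089 + j(-603) = 289089 + √(-603)*(153 + (-603)²) = 289089 + (3*I*√67)*(153 + 363609) = 289089 + (3*I*√67)*363762 = 289089 + 1091286*I*√67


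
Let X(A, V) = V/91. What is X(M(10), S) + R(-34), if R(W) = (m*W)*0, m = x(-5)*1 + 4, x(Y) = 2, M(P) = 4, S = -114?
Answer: -114/91 ≈ -1.2527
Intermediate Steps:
m = 6 (m = 2*1 + 4 = 2 + 4 = 6)
R(W) = 0 (R(W) = (6*W)*0 = 0)
X(A, V) = V/91 (X(A, V) = V*(1/91) = V/91)
X(M(10), S) + R(-34) = (1/91)*(-114) + 0 = -114/91 + 0 = -114/91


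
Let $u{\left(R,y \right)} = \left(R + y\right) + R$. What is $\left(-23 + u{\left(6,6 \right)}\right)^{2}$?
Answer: $25$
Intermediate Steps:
$u{\left(R,y \right)} = y + 2 R$
$\left(-23 + u{\left(6,6 \right)}\right)^{2} = \left(-23 + \left(6 + 2 \cdot 6\right)\right)^{2} = \left(-23 + \left(6 + 12\right)\right)^{2} = \left(-23 + 18\right)^{2} = \left(-5\right)^{2} = 25$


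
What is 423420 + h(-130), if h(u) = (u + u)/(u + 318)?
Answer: 19900675/47 ≈ 4.2342e+5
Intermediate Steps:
h(u) = 2*u/(318 + u) (h(u) = (2*u)/(318 + u) = 2*u/(318 + u))
423420 + h(-130) = 423420 + 2*(-130)/(318 - 130) = 423420 + 2*(-130)/188 = 423420 + 2*(-130)*(1/188) = 423420 - 65/47 = 19900675/47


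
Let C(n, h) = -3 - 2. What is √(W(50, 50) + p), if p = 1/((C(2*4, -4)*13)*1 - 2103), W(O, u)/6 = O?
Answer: √352516258/1084 ≈ 17.320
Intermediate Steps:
W(O, u) = 6*O
C(n, h) = -5
p = -1/2168 (p = 1/(-5*13*1 - 2103) = 1/(-65*1 - 2103) = 1/(-65 - 2103) = 1/(-2168) = -1/2168 ≈ -0.00046125)
√(W(50, 50) + p) = √(6*50 - 1/2168) = √(300 - 1/2168) = √(650399/2168) = √352516258/1084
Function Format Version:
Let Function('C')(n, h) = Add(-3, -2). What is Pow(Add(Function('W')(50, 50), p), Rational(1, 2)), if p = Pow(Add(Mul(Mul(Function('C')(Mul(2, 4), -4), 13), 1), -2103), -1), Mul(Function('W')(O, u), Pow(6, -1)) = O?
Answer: Mul(Rational(1, 1084), Pow(352516258, Rational(1, 2))) ≈ 17.320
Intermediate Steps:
Function('W')(O, u) = Mul(6, O)
Function('C')(n, h) = -5
p = Rational(-1, 2168) (p = Pow(Add(Mul(Mul(-5, 13), 1), -2103), -1) = Pow(Add(Mul(-65, 1), -2103), -1) = Pow(Add(-65, -2103), -1) = Pow(-2168, -1) = Rational(-1, 2168) ≈ -0.00046125)
Pow(Add(Function('W')(50, 50), p), Rational(1, 2)) = Pow(Add(Mul(6, 50), Rational(-1, 2168)), Rational(1, 2)) = Pow(Add(300, Rational(-1, 2168)), Rational(1, 2)) = Pow(Rational(650399, 2168), Rational(1, 2)) = Mul(Rational(1, 1084), Pow(352516258, Rational(1, 2)))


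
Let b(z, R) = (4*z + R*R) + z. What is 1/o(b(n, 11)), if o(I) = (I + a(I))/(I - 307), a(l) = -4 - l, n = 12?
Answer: 63/2 ≈ 31.500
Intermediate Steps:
b(z, R) = R**2 + 5*z (b(z, R) = (4*z + R**2) + z = (R**2 + 4*z) + z = R**2 + 5*z)
o(I) = -4/(-307 + I) (o(I) = (I + (-4 - I))/(I - 307) = -4/(-307 + I))
1/o(b(n, 11)) = 1/(-4/(-307 + (11**2 + 5*12))) = 1/(-4/(-307 + (121 + 60))) = 1/(-4/(-307 + 181)) = 1/(-4/(-126)) = 1/(-4*(-1/126)) = 1/(2/63) = 63/2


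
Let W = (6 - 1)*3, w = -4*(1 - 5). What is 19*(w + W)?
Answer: 589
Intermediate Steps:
w = 16 (w = -4*(-4) = 16)
W = 15 (W = 5*3 = 15)
19*(w + W) = 19*(16 + 15) = 19*31 = 589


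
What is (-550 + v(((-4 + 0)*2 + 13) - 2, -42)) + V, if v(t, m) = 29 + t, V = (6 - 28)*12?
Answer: -782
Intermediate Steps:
V = -264 (V = -22*12 = -264)
(-550 + v(((-4 + 0)*2 + 13) - 2, -42)) + V = (-550 + (29 + (((-4 + 0)*2 + 13) - 2))) - 264 = (-550 + (29 + ((-4*2 + 13) - 2))) - 264 = (-550 + (29 + ((-8 + 13) - 2))) - 264 = (-550 + (29 + (5 - 2))) - 264 = (-550 + (29 + 3)) - 264 = (-550 + 32) - 264 = -518 - 264 = -782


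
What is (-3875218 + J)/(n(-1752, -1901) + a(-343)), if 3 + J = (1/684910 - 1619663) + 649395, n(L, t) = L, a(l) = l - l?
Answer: 3318723870989/1199962320 ≈ 2765.7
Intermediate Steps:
a(l) = 0
J = -664548310609/684910 (J = -3 + ((1/684910 - 1619663) + 649395) = -3 + (-1109323385329/684910 + 649395) = -3 - 664546255879/684910 = -664548310609/684910 ≈ -9.7027e+5)
(-3875218 + J)/(n(-1752, -1901) + a(-343)) = (-3875218 - 664548310609/684910)/(-1752 + 0) = -3318723870989/684910/(-1752) = -3318723870989/684910*(-1/1752) = 3318723870989/1199962320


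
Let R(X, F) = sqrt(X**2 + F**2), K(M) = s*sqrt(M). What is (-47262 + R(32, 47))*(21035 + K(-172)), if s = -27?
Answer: -(21035 - 54*I*sqrt(43))*(47262 - sqrt(3233)) ≈ -9.9296e+8 + 1.6715e+7*I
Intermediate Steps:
K(M) = -27*sqrt(M)
R(X, F) = sqrt(F**2 + X**2)
(-47262 + R(32, 47))*(21035 + K(-172)) = (-47262 + sqrt(47**2 + 32**2))*(21035 - 54*I*sqrt(43)) = (-47262 + sqrt(2209 + 1024))*(21035 - 54*I*sqrt(43)) = (-47262 + sqrt(3233))*(21035 - 54*I*sqrt(43))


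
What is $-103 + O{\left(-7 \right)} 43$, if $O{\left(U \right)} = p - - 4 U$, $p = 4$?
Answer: $-1135$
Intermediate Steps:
$O{\left(U \right)} = 4 + 4 U$ ($O{\left(U \right)} = 4 - - 4 U = 4 + 4 U$)
$-103 + O{\left(-7 \right)} 43 = -103 + \left(4 + 4 \left(-7\right)\right) 43 = -103 + \left(4 - 28\right) 43 = -103 - 1032 = -1135$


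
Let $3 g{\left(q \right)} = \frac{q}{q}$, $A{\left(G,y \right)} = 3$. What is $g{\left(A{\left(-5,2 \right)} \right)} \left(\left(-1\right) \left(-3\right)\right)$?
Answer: $1$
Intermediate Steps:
$g{\left(q \right)} = \frac{1}{3}$ ($g{\left(q \right)} = \frac{q \frac{1}{q}}{3} = \frac{1}{3} \cdot 1 = \frac{1}{3}$)
$g{\left(A{\left(-5,2 \right)} \right)} \left(\left(-1\right) \left(-3\right)\right) = \frac{\left(-1\right) \left(-3\right)}{3} = \frac{1}{3} \cdot 3 = 1$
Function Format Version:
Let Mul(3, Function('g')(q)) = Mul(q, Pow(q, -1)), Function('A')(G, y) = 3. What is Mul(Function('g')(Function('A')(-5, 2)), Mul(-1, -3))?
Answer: 1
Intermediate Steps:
Function('g')(q) = Rational(1, 3) (Function('g')(q) = Mul(Rational(1, 3), Mul(q, Pow(q, -1))) = Mul(Rational(1, 3), 1) = Rational(1, 3))
Mul(Function('g')(Function('A')(-5, 2)), Mul(-1, -3)) = Mul(Rational(1, 3), Mul(-1, -3)) = Mul(Rational(1, 3), 3) = 1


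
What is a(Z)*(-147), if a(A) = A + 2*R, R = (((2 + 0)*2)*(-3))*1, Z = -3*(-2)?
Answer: 2646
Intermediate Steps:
Z = 6
R = -12 (R = ((2*2)*(-3))*1 = (4*(-3))*1 = -12*1 = -12)
a(A) = -24 + A (a(A) = A + 2*(-12) = A - 24 = -24 + A)
a(Z)*(-147) = (-24 + 6)*(-147) = -18*(-147) = 2646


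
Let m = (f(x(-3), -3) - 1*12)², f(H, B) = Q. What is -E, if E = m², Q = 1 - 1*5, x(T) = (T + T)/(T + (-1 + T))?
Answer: -65536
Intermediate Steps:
x(T) = 2*T/(-1 + 2*T) (x(T) = (2*T)/(-1 + 2*T) = 2*T/(-1 + 2*T))
Q = -4 (Q = 1 - 5 = -4)
f(H, B) = -4
m = 256 (m = (-4 - 1*12)² = (-4 - 12)² = (-16)² = 256)
E = 65536 (E = 256² = 65536)
-E = -1*65536 = -65536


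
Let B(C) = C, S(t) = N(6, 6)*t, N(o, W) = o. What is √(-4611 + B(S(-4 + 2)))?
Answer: I*√4623 ≈ 67.993*I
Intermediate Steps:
S(t) = 6*t
√(-4611 + B(S(-4 + 2))) = √(-4611 + 6*(-4 + 2)) = √(-4611 + 6*(-2)) = √(-4611 - 12) = √(-4623) = I*√4623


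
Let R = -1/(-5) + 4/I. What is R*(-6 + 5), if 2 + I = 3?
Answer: -21/5 ≈ -4.2000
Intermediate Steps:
I = 1 (I = -2 + 3 = 1)
R = 21/5 (R = -1/(-5) + 4/1 = -1*(-⅕) + 4*1 = ⅕ + 4 = 21/5 ≈ 4.2000)
R*(-6 + 5) = 21*(-6 + 5)/5 = (21/5)*(-1) = -21/5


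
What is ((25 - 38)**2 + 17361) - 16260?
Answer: 1270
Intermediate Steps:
((25 - 38)**2 + 17361) - 16260 = ((-13)**2 + 17361) - 16260 = (169 + 17361) - 16260 = 17530 - 16260 = 1270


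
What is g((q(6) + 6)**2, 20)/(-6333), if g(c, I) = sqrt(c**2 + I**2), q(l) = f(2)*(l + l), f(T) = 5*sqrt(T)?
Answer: -4*sqrt(3337306 + 651240*sqrt(2))/6333 ≈ -1.3034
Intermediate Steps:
q(l) = 10*l*sqrt(2) (q(l) = (5*sqrt(2))*(l + l) = (5*sqrt(2))*(2*l) = 10*l*sqrt(2))
g(c, I) = sqrt(I**2 + c**2)
g((q(6) + 6)**2, 20)/(-6333) = sqrt(20**2 + ((10*6*sqrt(2) + 6)**2)**2)/(-6333) = sqrt(400 + ((60*sqrt(2) + 6)**2)**2)*(-1/6333) = sqrt(400 + ((6 + 60*sqrt(2))**2)**2)*(-1/6333) = sqrt(400 + (6 + 60*sqrt(2))**4)*(-1/6333) = -sqrt(400 + (6 + 60*sqrt(2))**4)/6333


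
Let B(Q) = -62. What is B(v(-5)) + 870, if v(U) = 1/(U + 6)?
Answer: 808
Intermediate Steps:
v(U) = 1/(6 + U)
B(v(-5)) + 870 = -62 + 870 = 808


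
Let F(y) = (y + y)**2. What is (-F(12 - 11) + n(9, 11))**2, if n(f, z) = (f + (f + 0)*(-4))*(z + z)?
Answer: 357604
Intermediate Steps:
n(f, z) = -6*f*z (n(f, z) = (f + f*(-4))*(2*z) = (f - 4*f)*(2*z) = (-3*f)*(2*z) = -6*f*z)
F(y) = 4*y**2 (F(y) = (2*y)**2 = 4*y**2)
(-F(12 - 11) + n(9, 11))**2 = (-4*(12 - 11)**2 - 6*9*11)**2 = (-4*1**2 - 594)**2 = (-4 - 594)**2 = (-598)**2 = 357604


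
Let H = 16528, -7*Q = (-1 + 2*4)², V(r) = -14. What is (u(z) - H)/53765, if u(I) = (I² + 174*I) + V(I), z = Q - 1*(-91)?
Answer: 1026/10753 ≈ 0.095415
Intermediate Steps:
Q = -7 (Q = -(-1 + 2*4)²/7 = -(-1 + 8)²/7 = -⅐*7² = -⅐*49 = -7)
z = 84 (z = -7 - 1*(-91) = -7 + 91 = 84)
u(I) = -14 + I² + 174*I (u(I) = (I² + 174*I) - 14 = -14 + I² + 174*I)
(u(z) - H)/53765 = ((-14 + 84² + 174*84) - 1*16528)/53765 = ((-14 + 7056 + 14616) - 16528)*(1/53765) = (21658 - 16528)*(1/53765) = 5130*(1/53765) = 1026/10753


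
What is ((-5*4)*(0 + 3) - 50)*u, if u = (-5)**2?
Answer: -2750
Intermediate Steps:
u = 25
((-5*4)*(0 + 3) - 50)*u = ((-5*4)*(0 + 3) - 50)*25 = (-20*3 - 50)*25 = (-60 - 50)*25 = -110*25 = -2750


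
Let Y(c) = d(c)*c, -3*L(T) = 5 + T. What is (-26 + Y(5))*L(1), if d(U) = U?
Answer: 2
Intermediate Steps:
L(T) = -5/3 - T/3 (L(T) = -(5 + T)/3 = -5/3 - T/3)
Y(c) = c² (Y(c) = c*c = c²)
(-26 + Y(5))*L(1) = (-26 + 5²)*(-5/3 - ⅓*1) = (-26 + 25)*(-5/3 - ⅓) = -1*(-2) = 2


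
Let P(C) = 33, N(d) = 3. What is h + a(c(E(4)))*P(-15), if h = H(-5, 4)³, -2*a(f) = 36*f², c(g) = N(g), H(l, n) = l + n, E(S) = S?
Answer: -5347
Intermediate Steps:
c(g) = 3
a(f) = -18*f²
h = -1 (h = (-5 + 4)³ = (-1)³ = -1)
h + a(c(E(4)))*P(-15) = -1 - 18*3²*33 = -1 - 18*9*33 = -1 - 162*33 = -1 - 5346 = -5347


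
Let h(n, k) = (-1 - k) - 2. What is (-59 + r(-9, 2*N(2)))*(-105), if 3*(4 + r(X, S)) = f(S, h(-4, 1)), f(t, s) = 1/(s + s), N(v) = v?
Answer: 52955/8 ≈ 6619.4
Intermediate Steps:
h(n, k) = -3 - k
f(t, s) = 1/(2*s)
r(X, S) = -97/24 (r(X, S) = -4 + (1/(2*(-3 - 1*1)))/3 = -4 + (1/(2*(-3 - 1)))/3 = -4 + ((1/2)/(-4))/3 = -4 + ((1/2)*(-1/4))/3 = -4 + (1/3)*(-1/8) = -4 - 1/24 = -97/24)
(-59 + r(-9, 2*N(2)))*(-105) = (-59 - 97/24)*(-105) = -1513/24*(-105) = 52955/8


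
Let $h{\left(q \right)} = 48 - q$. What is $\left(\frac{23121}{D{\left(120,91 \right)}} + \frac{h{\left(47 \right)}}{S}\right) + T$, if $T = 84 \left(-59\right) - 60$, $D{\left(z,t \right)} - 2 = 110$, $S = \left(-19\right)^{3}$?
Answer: $- \frac{527820643}{109744} \approx -4809.6$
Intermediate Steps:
$S = -6859$
$D{\left(z,t \right)} = 112$ ($D{\left(z,t \right)} = 2 + 110 = 112$)
$T = -5016$ ($T = -4956 - 60 = -5016$)
$\left(\frac{23121}{D{\left(120,91 \right)}} + \frac{h{\left(47 \right)}}{S}\right) + T = \left(\frac{23121}{112} + \frac{48 - 47}{-6859}\right) - 5016 = \left(23121 \cdot \frac{1}{112} + \left(48 - 47\right) \left(- \frac{1}{6859}\right)\right) - 5016 = \left(\frac{3303}{16} + 1 \left(- \frac{1}{6859}\right)\right) - 5016 = \left(\frac{3303}{16} - \frac{1}{6859}\right) - 5016 = \frac{22655261}{109744} - 5016 = - \frac{527820643}{109744}$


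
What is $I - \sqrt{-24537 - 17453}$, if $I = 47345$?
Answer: $47345 - i \sqrt{41990} \approx 47345.0 - 204.91 i$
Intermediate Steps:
$I - \sqrt{-24537 - 17453} = 47345 - \sqrt{-24537 - 17453} = 47345 - \sqrt{-41990} = 47345 - i \sqrt{41990}$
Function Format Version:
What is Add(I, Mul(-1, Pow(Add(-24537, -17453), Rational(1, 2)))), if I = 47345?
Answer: Add(47345, Mul(-1, I, Pow(41990, Rational(1, 2)))) ≈ Add(47345., Mul(-204.91, I))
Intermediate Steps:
Add(I, Mul(-1, Pow(Add(-24537, -17453), Rational(1, 2)))) = Add(47345, Mul(-1, Pow(Add(-24537, -17453), Rational(1, 2)))) = Add(47345, Mul(-1, Pow(-41990, Rational(1, 2)))) = Add(47345, Mul(-1, Mul(I, Pow(41990, Rational(1, 2))))) = Add(47345, Mul(-1, I, Pow(41990, Rational(1, 2))))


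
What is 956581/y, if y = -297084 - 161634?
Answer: -956581/458718 ≈ -2.0853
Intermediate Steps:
y = -458718
956581/y = 956581/(-458718) = 956581*(-1/458718) = -956581/458718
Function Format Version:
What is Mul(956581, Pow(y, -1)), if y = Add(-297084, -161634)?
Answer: Rational(-956581, 458718) ≈ -2.0853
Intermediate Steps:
y = -458718
Mul(956581, Pow(y, -1)) = Mul(956581, Pow(-458718, -1)) = Mul(956581, Rational(-1, 458718)) = Rational(-956581, 458718)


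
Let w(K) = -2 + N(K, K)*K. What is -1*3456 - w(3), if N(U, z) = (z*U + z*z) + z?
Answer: -3517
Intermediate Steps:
N(U, z) = z + z² + U*z (N(U, z) = (U*z + z²) + z = (z² + U*z) + z = z + z² + U*z)
w(K) = -2 + K²*(1 + 2*K) (w(K) = -2 + (K*(1 + K + K))*K = -2 + (K*(1 + 2*K))*K = -2 + K²*(1 + 2*K))
-1*3456 - w(3) = -1*3456 - (-2 + 3²*(1 + 2*3)) = -3456 - (-2 + 9*(1 + 6)) = -3456 - (-2 + 9*7) = -3456 - (-2 + 63) = -3456 - 1*61 = -3456 - 61 = -3517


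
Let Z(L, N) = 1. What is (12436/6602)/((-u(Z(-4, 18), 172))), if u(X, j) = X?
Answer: -6218/3301 ≈ -1.8837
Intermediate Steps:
(12436/6602)/((-u(Z(-4, 18), 172))) = (12436/6602)/((-1*1)) = (12436*(1/6602))/(-1) = (6218/3301)*(-1) = -6218/3301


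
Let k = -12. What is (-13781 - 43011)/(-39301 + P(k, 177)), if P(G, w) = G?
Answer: 56792/39313 ≈ 1.4446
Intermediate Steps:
(-13781 - 43011)/(-39301 + P(k, 177)) = (-13781 - 43011)/(-39301 - 12) = -56792/(-39313) = -56792*(-1/39313) = 56792/39313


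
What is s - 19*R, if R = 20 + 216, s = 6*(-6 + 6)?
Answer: -4484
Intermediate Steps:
s = 0 (s = 6*0 = 0)
R = 236
s - 19*R = 0 - 19*236 = 0 - 4484 = -4484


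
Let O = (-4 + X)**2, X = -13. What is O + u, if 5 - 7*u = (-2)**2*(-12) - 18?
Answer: 2094/7 ≈ 299.14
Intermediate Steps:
u = 71/7 (u = 5/7 - ((-2)**2*(-12) - 18)/7 = 5/7 - (4*(-12) - 18)/7 = 5/7 - (-48 - 18)/7 = 5/7 - 1/7*(-66) = 5/7 + 66/7 = 71/7 ≈ 10.143)
O = 289 (O = (-4 - 13)**2 = (-17)**2 = 289)
O + u = 289 + 71/7 = 2094/7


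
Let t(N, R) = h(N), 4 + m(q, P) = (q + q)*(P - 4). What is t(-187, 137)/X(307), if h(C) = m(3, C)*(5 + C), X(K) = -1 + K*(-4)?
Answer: -209300/1229 ≈ -170.30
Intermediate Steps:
X(K) = -1 - 4*K
m(q, P) = -4 + 2*q*(-4 + P) (m(q, P) = -4 + (q + q)*(P - 4) = -4 + (2*q)*(-4 + P) = -4 + 2*q*(-4 + P))
h(C) = (-28 + 6*C)*(5 + C) (h(C) = (-4 - 8*3 + 2*C*3)*(5 + C) = (-4 - 24 + 6*C)*(5 + C) = (-28 + 6*C)*(5 + C))
t(N, R) = 2*(-14 + 3*N)*(5 + N)
t(-187, 137)/X(307) = (2*(-14 + 3*(-187))*(5 - 187))/(-1 - 4*307) = (2*(-14 - 561)*(-182))/(-1 - 1228) = (2*(-575)*(-182))/(-1229) = 209300*(-1/1229) = -209300/1229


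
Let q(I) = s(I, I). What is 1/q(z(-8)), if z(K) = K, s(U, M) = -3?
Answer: -⅓ ≈ -0.33333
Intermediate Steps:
q(I) = -3
1/q(z(-8)) = 1/(-3) = -⅓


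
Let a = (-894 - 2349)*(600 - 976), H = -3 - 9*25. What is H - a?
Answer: -1219596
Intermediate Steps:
H = -228 (H = -3 - 225 = -228)
a = 1219368 (a = -3243*(-376) = 1219368)
H - a = -228 - 1*1219368 = -228 - 1219368 = -1219596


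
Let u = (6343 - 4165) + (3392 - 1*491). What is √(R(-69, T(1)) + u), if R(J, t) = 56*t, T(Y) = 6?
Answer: 19*√15 ≈ 73.587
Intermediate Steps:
u = 5079 (u = 2178 + (3392 - 491) = 2178 + 2901 = 5079)
√(R(-69, T(1)) + u) = √(56*6 + 5079) = √(336 + 5079) = √5415 = 19*√15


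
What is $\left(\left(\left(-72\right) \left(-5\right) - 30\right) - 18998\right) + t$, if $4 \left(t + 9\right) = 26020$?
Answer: $-12172$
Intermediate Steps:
$t = 6496$ ($t = -9 + \frac{1}{4} \cdot 26020 = -9 + 6505 = 6496$)
$\left(\left(\left(-72\right) \left(-5\right) - 30\right) - 18998\right) + t = \left(\left(\left(-72\right) \left(-5\right) - 30\right) - 18998\right) + 6496 = \left(\left(360 - 30\right) - 18998\right) + 6496 = \left(330 - 18998\right) + 6496 = -18668 + 6496 = -12172$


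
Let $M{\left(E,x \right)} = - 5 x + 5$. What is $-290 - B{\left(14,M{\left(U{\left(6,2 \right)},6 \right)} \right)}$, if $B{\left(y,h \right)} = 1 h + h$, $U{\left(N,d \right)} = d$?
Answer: $-240$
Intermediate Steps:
$M{\left(E,x \right)} = 5 - 5 x$
$B{\left(y,h \right)} = 2 h$ ($B{\left(y,h \right)} = h + h = 2 h$)
$-290 - B{\left(14,M{\left(U{\left(6,2 \right)},6 \right)} \right)} = -290 - 2 \left(5 - 30\right) = -290 - 2 \left(-25\right) = -290 - -50 = -290 + 50 = -240$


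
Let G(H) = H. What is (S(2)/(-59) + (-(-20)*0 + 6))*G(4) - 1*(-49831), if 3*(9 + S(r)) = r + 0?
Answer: 8824435/177 ≈ 49856.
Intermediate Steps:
S(r) = -9 + r/3 (S(r) = -9 + (r + 0)/3 = -9 + r/3)
(S(2)/(-59) + (-(-20)*0 + 6))*G(4) - 1*(-49831) = ((-9 + (⅓)*2)/(-59) + (-(-20)*0 + 6))*4 - 1*(-49831) = ((-9 + ⅔)*(-1/59) + (-4*0 + 6))*4 + 49831 = (-25/3*(-1/59) + (0 + 6))*4 + 49831 = (25/177 + 6)*4 + 49831 = (1087/177)*4 + 49831 = 4348/177 + 49831 = 8824435/177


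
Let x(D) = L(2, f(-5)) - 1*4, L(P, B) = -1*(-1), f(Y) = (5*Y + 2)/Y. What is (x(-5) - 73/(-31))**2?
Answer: 400/961 ≈ 0.41623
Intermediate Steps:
f(Y) = (2 + 5*Y)/Y
L(P, B) = 1
x(D) = -3 (x(D) = 1 - 1*4 = 1 - 4 = -3)
(x(-5) - 73/(-31))**2 = (-3 - 73/(-31))**2 = (-3 - 73*(-1/31))**2 = (-3 + 73/31)**2 = (-20/31)**2 = 400/961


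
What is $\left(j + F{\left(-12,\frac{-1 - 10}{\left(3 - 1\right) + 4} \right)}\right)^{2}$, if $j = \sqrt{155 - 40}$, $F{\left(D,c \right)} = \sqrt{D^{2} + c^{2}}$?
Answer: $\frac{9445}{36} + \frac{5 \sqrt{24403}}{3} \approx 522.72$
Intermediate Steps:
$j = \sqrt{115} \approx 10.724$
$\left(j + F{\left(-12,\frac{-1 - 10}{\left(3 - 1\right) + 4} \right)}\right)^{2} = \left(\sqrt{115} + \sqrt{\left(-12\right)^{2} + \left(\frac{-1 - 10}{\left(3 - 1\right) + 4}\right)^{2}}\right)^{2} = \left(\sqrt{115} + \sqrt{144 + \left(- \frac{11}{2 + 4}\right)^{2}}\right)^{2} = \left(\sqrt{115} + \sqrt{144 + \left(- \frac{11}{6}\right)^{2}}\right)^{2} = \left(\sqrt{115} + \sqrt{144 + \frac{121}{36}}\right)^{2} = \left(\sqrt{115} + \sqrt{\frac{5305}{36}}\right)^{2} = \left(\sqrt{115} + \frac{\sqrt{5305}}{6}\right)^{2}$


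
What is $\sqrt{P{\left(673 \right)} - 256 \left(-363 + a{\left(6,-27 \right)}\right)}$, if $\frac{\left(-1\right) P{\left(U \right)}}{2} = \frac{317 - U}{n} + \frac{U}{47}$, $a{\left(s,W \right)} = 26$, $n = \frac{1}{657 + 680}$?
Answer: $\frac{\sqrt{2293355882}}{47} \approx 1018.9$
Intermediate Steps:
$n = \frac{1}{1337} \approx 0.00074794$
$P{\left(U \right)} = -847658 + \frac{125676 U}{47}$ ($P{\left(U \right)} = - 2 \left(\left(317 - U\right) \frac{1}{\frac{1}{1337}} + \frac{U}{47}\right) = - 2 \left(\left(317 - U\right) 1337 + U \frac{1}{47}\right) = - 2 \left(\left(423829 - 1337 U\right) + \frac{U}{47}\right) = - 2 \left(423829 - \frac{62838 U}{47}\right) = -847658 + \frac{125676 U}{47}$)
$\sqrt{P{\left(673 \right)} - 256 \left(-363 + a{\left(6,-27 \right)}\right)} = \sqrt{\left(-847658 + \frac{125676}{47} \cdot 673\right) - 256 \left(-363 + 26\right)} = \sqrt{\left(-847658 + \frac{84579948}{47}\right) - -86272} = \sqrt{\frac{44740022}{47} + 86272} = \sqrt{\frac{48794806}{47}} = \frac{\sqrt{2293355882}}{47}$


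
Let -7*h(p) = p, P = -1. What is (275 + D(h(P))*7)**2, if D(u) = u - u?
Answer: 75625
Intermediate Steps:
h(p) = -p/7
D(u) = 0
(275 + D(h(P))*7)**2 = (275 + 0*7)**2 = (275 + 0)**2 = 275**2 = 75625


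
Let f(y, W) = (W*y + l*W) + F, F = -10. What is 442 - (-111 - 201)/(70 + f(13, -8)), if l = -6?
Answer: 520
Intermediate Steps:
f(y, W) = -10 - 6*W + W*y (f(y, W) = (W*y - 6*W) - 10 = (-6*W + W*y) - 10 = -10 - 6*W + W*y)
442 - (-111 - 201)/(70 + f(13, -8)) = 442 - (-111 - 201)/(70 + (-10 - 6*(-8) - 8*13)) = 442 - (-312)/(70 + (-10 + 48 - 104)) = 442 - (-312)/(70 - 66) = 442 - (-312)/4 = 442 - 1*(-78) = 442 + 78 = 520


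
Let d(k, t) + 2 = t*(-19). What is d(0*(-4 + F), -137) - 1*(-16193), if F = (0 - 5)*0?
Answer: 18794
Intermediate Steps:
F = 0 (F = -5*0 = 0)
d(k, t) = -2 - 19*t (d(k, t) = -2 + t*(-19) = -2 - 19*t)
d(0*(-4 + F), -137) - 1*(-16193) = (-2 - 19*(-137)) - 1*(-16193) = (-2 + 2603) + 16193 = 2601 + 16193 = 18794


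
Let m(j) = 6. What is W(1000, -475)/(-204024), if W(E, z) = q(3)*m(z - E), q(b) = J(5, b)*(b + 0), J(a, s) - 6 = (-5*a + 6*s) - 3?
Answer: 3/8501 ≈ 0.00035290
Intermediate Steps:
J(a, s) = 3 - 5*a + 6*s (J(a, s) = 6 + ((-5*a + 6*s) - 3) = 6 + (-3 - 5*a + 6*s) = 3 - 5*a + 6*s)
q(b) = b*(-22 + 6*b) (q(b) = (3 - 5*5 + 6*b)*(b + 0) = (3 - 25 + 6*b)*b = (-22 + 6*b)*b = b*(-22 + 6*b))
W(E, z) = -72 (W(E, z) = (2*3*(-11 + 3*3))*6 = (2*3*(-11 + 9))*6 = (2*3*(-2))*6 = -12*6 = -72)
W(1000, -475)/(-204024) = -72/(-204024) = -72*(-1/204024) = 3/8501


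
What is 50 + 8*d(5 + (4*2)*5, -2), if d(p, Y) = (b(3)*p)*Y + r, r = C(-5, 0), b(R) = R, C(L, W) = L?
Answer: -2150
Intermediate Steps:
r = -5
d(p, Y) = -5 + 3*Y*p (d(p, Y) = (3*p)*Y - 5 = 3*Y*p - 5 = -5 + 3*Y*p)
50 + 8*d(5 + (4*2)*5, -2) = 50 + 8*(-5 + 3*(-2)*(5 + (4*2)*5)) = 50 + 8*(-5 + 3*(-2)*(5 + 8*5)) = 50 + 8*(-5 + 3*(-2)*(5 + 40)) = 50 + 8*(-5 + 3*(-2)*45) = 50 + 8*(-5 - 270) = 50 + 8*(-275) = 50 - 2200 = -2150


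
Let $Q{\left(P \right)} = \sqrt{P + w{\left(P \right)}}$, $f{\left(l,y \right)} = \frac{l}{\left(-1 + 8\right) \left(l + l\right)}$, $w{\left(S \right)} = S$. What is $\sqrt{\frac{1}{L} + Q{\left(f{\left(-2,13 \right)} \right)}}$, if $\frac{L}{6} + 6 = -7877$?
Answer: $\frac{\sqrt{-2317602 + 15659705628 \sqrt{7}}}{331086} \approx 0.61477$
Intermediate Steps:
$L = -47298$ ($L = -36 + 6 \left(-7877\right) = -36 - 47262 = -47298$)
$f{\left(l,y \right)} = \frac{1}{14}$ ($f{\left(l,y \right)} = \frac{l}{7 \cdot 2 l} = \frac{l}{14 l} = l \frac{1}{14 l} = \frac{1}{14}$)
$Q{\left(P \right)} = \sqrt{2} \sqrt{P}$ ($Q{\left(P \right)} = \sqrt{P + P} = \sqrt{2 P} = \sqrt{2} \sqrt{P}$)
$\sqrt{\frac{1}{L} + Q{\left(f{\left(-2,13 \right)} \right)}} = \sqrt{\frac{1}{-47298} + \frac{\sqrt{2}}{\sqrt{14}}} = \sqrt{- \frac{1}{47298} + \sqrt{2} \frac{\sqrt{14}}{14}} = \sqrt{- \frac{1}{47298} + \frac{\sqrt{7}}{7}}$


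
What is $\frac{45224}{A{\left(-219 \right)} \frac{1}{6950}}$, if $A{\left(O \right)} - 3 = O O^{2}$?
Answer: $- \frac{19644175}{656466} \approx -29.924$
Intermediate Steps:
$A{\left(O \right)} = 3 + O^{3}$ ($A{\left(O \right)} = 3 + O O^{2} = 3 + O^{3}$)
$\frac{45224}{A{\left(-219 \right)} \frac{1}{6950}} = \frac{45224}{\left(3 + \left(-219\right)^{3}\right) \frac{1}{6950}} = \frac{45224}{\left(3 - 10503459\right) \frac{1}{6950}} = \frac{45224}{\left(-10503456\right) \frac{1}{6950}} = \frac{45224}{- \frac{5251728}{3475}} = 45224 \left(- \frac{3475}{5251728}\right) = - \frac{19644175}{656466}$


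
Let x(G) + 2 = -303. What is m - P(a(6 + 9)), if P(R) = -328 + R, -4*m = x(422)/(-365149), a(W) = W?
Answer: 457166243/1460596 ≈ 313.00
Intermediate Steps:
x(G) = -305 (x(G) = -2 - 303 = -305)
m = -305/1460596 (m = -(-305)/(4*(-365149)) = -(-305)*(-1)/(4*365149) = -¼*305/365149 = -305/1460596 ≈ -0.00020882)
m - P(a(6 + 9)) = -305/1460596 - (-328 + (6 + 9)) = -305/1460596 - (-328 + 15) = -305/1460596 - 1*(-313) = -305/1460596 + 313 = 457166243/1460596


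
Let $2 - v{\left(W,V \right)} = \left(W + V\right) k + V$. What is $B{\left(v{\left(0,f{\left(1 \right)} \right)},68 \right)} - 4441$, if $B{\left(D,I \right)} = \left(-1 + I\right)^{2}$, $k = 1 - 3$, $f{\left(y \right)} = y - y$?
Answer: $48$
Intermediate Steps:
$f{\left(y \right)} = 0$
$k = -2$
$v{\left(W,V \right)} = 2 + V + 2 W$ ($v{\left(W,V \right)} = 2 - \left(\left(W + V\right) \left(-2\right) + V\right) = 2 - \left(\left(V + W\right) \left(-2\right) + V\right) = 2 - \left(\left(- 2 V - 2 W\right) + V\right) = 2 - \left(- V - 2 W\right) = 2 + \left(V + 2 W\right) = 2 + V + 2 W$)
$B{\left(v{\left(0,f{\left(1 \right)} \right)},68 \right)} - 4441 = \left(-1 + 68\right)^{2} - 4441 = 67^{2} - 4441 = 4489 - 4441 = 48$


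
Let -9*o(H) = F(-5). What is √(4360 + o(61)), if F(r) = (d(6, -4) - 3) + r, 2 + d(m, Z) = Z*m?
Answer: √39274/3 ≈ 66.059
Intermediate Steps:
d(m, Z) = -2 + Z*m
F(r) = -29 + r (F(r) = ((-2 - 4*6) - 3) + r = ((-2 - 24) - 3) + r = (-26 - 3) + r = -29 + r)
o(H) = 34/9 (o(H) = -(-29 - 5)/9 = -⅑*(-34) = 34/9)
√(4360 + o(61)) = √(4360 + 34/9) = √(39274/9) = √39274/3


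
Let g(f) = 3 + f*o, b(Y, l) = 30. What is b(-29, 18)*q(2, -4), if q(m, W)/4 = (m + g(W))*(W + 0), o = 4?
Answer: 5280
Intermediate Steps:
g(f) = 3 + 4*f (g(f) = 3 + f*4 = 3 + 4*f)
q(m, W) = 4*W*(3 + m + 4*W) (q(m, W) = 4*((m + (3 + 4*W))*(W + 0)) = 4*((3 + m + 4*W)*W) = 4*(W*(3 + m + 4*W)) = 4*W*(3 + m + 4*W))
b(-29, 18)*q(2, -4) = 30*(4*(-4)*(3 + 2 + 4*(-4))) = 30*(4*(-4)*(3 + 2 - 16)) = 30*(4*(-4)*(-11)) = 30*176 = 5280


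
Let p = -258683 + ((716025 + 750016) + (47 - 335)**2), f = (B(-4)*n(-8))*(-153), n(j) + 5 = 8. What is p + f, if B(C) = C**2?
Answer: 1282958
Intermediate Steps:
n(j) = 3 (n(j) = -5 + 8 = 3)
f = -7344 (f = ((-4)**2*3)*(-153) = (16*3)*(-153) = 48*(-153) = -7344)
p = 1290302 (p = -258683 + (1466041 + (-288)**2) = -258683 + (1466041 + 82944) = -258683 + 1548985 = 1290302)
p + f = 1290302 - 7344 = 1282958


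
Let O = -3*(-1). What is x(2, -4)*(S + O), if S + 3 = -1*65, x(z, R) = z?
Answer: -130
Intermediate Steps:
S = -68 (S = -3 - 1*65 = -3 - 65 = -68)
O = 3
x(2, -4)*(S + O) = 2*(-68 + 3) = 2*(-65) = -130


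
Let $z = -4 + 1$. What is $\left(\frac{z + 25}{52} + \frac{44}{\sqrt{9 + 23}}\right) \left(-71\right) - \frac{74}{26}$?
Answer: $- \frac{855}{26} - \frac{781 \sqrt{2}}{2} \approx -585.13$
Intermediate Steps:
$z = -3$
$\left(\frac{z + 25}{52} + \frac{44}{\sqrt{9 + 23}}\right) \left(-71\right) - \frac{74}{26} = \left(\frac{-3 + 25}{52} + \frac{44}{\sqrt{9 + 23}}\right) \left(-71\right) - \frac{74}{26} = \left(22 \cdot \frac{1}{52} + \frac{44}{\sqrt{32}}\right) \left(-71\right) - \frac{37}{13} = \left(\frac{11}{26} + \frac{44}{4 \sqrt{2}}\right) \left(-71\right) - \frac{37}{13} = \left(\frac{11}{26} + 44 \frac{\sqrt{2}}{8}\right) \left(-71\right) - \frac{37}{13} = \left(\frac{11}{26} + \frac{11 \sqrt{2}}{2}\right) \left(-71\right) - \frac{37}{13} = \left(- \frac{781}{26} - \frac{781 \sqrt{2}}{2}\right) - \frac{37}{13} = - \frac{855}{26} - \frac{781 \sqrt{2}}{2}$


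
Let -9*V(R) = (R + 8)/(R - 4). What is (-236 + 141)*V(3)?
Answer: -1045/9 ≈ -116.11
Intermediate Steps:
V(R) = -(8 + R)/(9*(-4 + R)) (V(R) = -(R + 8)/(9*(R - 4)) = -(8 + R)/(9*(-4 + R)))
(-236 + 141)*V(3) = (-236 + 141)*((-8 - 1*3)/(9*(-4 + 3))) = -95*(-8 - 3)/(9*(-1)) = -95*(-1)*(-11)/9 = -95*11/9 = -1045/9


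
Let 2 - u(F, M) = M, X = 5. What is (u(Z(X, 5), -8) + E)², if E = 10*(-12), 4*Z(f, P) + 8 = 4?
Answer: 12100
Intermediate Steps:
Z(f, P) = -1 (Z(f, P) = -2 + (¼)*4 = -2 + 1 = -1)
u(F, M) = 2 - M
E = -120
(u(Z(X, 5), -8) + E)² = ((2 - 1*(-8)) - 120)² = ((2 + 8) - 120)² = (10 - 120)² = (-110)² = 12100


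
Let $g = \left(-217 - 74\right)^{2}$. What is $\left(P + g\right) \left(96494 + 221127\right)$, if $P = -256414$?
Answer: $-54546007193$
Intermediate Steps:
$g = 84681$ ($g = \left(-291\right)^{2} = 84681$)
$\left(P + g\right) \left(96494 + 221127\right) = \left(-256414 + 84681\right) \left(96494 + 221127\right) = \left(-171733\right) 317621 = -54546007193$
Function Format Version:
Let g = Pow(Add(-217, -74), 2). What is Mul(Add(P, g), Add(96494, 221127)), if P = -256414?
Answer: -54546007193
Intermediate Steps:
g = 84681 (g = Pow(-291, 2) = 84681)
Mul(Add(P, g), Add(96494, 221127)) = Mul(Add(-256414, 84681), Add(96494, 221127)) = Mul(-171733, 317621) = -54546007193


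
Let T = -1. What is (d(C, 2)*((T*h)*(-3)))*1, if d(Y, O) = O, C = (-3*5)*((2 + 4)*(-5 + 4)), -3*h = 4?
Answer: -8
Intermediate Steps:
h = -4/3 (h = -⅓*4 = -4/3 ≈ -1.3333)
C = 90 (C = -90*(-1) = -15*(-6) = 90)
(d(C, 2)*((T*h)*(-3)))*1 = (2*(-1*(-4/3)*(-3)))*1 = (2*((4/3)*(-3)))*1 = (2*(-4))*1 = -8*1 = -8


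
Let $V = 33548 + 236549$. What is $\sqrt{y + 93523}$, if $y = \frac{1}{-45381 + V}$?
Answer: $\frac{\sqrt{1180664294753951}}{112358} \approx 305.82$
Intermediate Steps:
$V = 270097$
$y = \frac{1}{224716}$ ($y = \frac{1}{-45381 + 270097} = \frac{1}{224716} \approx 4.4501 \cdot 10^{-6}$)
$\sqrt{y + 93523} = \sqrt{\frac{1}{224716} + 93523} = \sqrt{\frac{21016114469}{224716}} = \frac{\sqrt{1180664294753951}}{112358}$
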